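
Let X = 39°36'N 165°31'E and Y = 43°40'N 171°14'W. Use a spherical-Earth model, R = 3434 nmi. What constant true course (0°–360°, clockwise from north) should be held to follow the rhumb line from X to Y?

Meridional parts: M(φ₁)=+0.7538, M(φ₂)=+0.8488 → ΔM = +0.0950;  Δλ = +0.4058 rad
tan C = Δλ / ΔM = +4.2708 → C = 76.82°

76.8°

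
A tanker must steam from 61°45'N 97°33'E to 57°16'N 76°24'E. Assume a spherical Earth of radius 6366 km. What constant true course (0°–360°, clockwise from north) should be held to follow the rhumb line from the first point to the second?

247.3°

Δψ = ln[tan(π/4+φ₂/2)/tan(π/4+φ₁/2)] = -0.1545
Δλ = -0.3691 rad (taken the short way round)
course = atan2(Δλ, Δψ) = 247.29°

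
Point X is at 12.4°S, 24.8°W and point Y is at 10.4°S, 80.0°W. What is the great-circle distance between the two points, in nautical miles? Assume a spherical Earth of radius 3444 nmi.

Haversine: a = sin²(Δφ/2)+cos φ₁ cos φ₂ sin²(Δλ/2) = 0.20650;  σ = 2·atan2(√a,√(1−a))
σ = 54.055° → d = Rσ = 3444·0.94344 = 3249 nmi

3249 nmi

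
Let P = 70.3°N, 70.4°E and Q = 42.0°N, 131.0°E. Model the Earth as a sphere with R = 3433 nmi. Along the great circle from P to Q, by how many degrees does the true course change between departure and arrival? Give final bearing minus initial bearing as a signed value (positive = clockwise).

+53.2°

Initial bearing θ₁ = atan2(sin Δλ cos φ₂, cos φ₁ sin φ₂ − sin φ₁ cos φ₂ cos Δλ) = 100.32°
Final bearing θ₂ = (initial bearing from the destination back to the start) + 180° = 153.50°
Δθ = θ₂ − θ₁ = +53.2°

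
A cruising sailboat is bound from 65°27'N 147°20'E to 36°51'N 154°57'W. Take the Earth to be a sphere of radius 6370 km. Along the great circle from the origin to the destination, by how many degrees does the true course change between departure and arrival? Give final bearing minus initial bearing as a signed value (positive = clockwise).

+47.8°

Initial bearing θ₁ = atan2(sin Δλ cos φ₂, cos φ₁ sin φ₂ − sin φ₁ cos φ₂ cos Δλ) = 101.66°
Final bearing θ₂ = (initial bearing from the destination back to the start) + 180° = 149.44°
Δθ = θ₂ − θ₁ = +47.8°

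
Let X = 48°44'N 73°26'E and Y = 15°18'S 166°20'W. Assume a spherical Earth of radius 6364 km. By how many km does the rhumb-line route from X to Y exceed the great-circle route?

456 km

Great circle: cos σ = sin φ₁ sin φ₂ + cos φ₁ cos φ₂ cos Δλ,  σ = 2.1161 rad → d_gc = 13466.8 km
Rhumb line: Δψ = -1.2470, q = Δφ/Δψ = 0.8962, d_rh = R√(Δφ²+q²Δλ²) = 13922.5 km
Excess = 13922.5 − 13466.8 = 455.7 ≈ 456 km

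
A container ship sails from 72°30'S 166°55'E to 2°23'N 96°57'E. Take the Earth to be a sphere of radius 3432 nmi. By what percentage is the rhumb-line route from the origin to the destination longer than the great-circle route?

2.9%

Great circle: σ = 1.5075 rad → d_gc = Rσ = 5173.7 nmi
Rhumb: Δφ = +1.3070, Δλ = -1.2211, Δψ = +1.9130, q = Δφ/Δψ = 0.6832 → d_rh = R√(Δφ²+q²Δλ²) = 5321.5 nmi
Excess = (5321.5 − 5173.7) / 5173.7 = 147.8 / 5173.7 = 2.86% ≈ 2.9%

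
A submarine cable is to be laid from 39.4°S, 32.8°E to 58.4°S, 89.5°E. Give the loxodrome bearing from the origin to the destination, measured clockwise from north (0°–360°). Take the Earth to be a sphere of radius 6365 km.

Δψ = ln[tan(π/4+φ₂/2)/tan(π/4+φ₁/2)] = -0.5131
Δλ = +0.9896 rad (taken the short way round)
course = atan2(Δλ, Δψ) = 117.41°

117.4°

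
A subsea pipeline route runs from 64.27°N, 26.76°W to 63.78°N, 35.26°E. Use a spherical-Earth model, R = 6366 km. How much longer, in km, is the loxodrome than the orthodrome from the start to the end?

Great circle: cos σ = sin φ₁ sin φ₂ + cos φ₁ cos φ₂ cos Δλ,  σ = 0.4553 rad → d_gc = 2898.2 km
Rhumb line: Δψ = -0.0195, q = Δφ/Δψ = 0.4380, d_rh = R√(Δφ²+q²Δλ²) = 3018.5 km
Excess = 3018.5 − 2898.2 = 120.3 ≈ 120 km

120 km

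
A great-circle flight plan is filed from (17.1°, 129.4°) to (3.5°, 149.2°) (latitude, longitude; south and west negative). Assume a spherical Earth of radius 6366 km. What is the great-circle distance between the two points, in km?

cos σ = sin φ₁ sin φ₂ + cos φ₁ cos φ₂ cos Δλ
      = sin(17.10°)sin(3.50°) + cos(17.10°)cos(3.50°)cos(19.80°) = 0.9156
σ = 23.715° → d = Rσ = 6366·0.41390 = 2635 km

2635 km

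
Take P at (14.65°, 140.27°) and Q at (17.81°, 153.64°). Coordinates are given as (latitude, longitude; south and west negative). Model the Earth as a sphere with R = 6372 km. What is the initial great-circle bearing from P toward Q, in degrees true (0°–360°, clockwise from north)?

74.4°

θ = atan2( sin Δλ·cos φ₂ ,  cos φ₁ sin φ₂ − sin φ₁ cos φ₂ cos Δλ )
  = atan2(+0.2202, +0.0617) = 74.36°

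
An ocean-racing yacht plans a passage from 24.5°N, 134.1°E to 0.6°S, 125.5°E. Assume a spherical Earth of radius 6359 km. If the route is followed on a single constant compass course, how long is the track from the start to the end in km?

Δψ = ln[tan(π/4+φ₂/2)/tan(π/4+φ₁/2)] = -0.4517;  Δφ = -0.4381 rad,  Δλ = -0.1501 rad
q = Δφ/Δψ = 0.9698
d = R·√(Δφ² + q²Δλ²) = 6359·0.46163 = 2935 km

2935 km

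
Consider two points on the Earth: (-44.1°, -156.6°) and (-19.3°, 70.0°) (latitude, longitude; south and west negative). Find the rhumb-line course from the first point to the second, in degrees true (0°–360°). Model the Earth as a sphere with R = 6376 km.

Δψ = ln[tan(π/4+φ₂/2)/tan(π/4+φ₁/2)] = +0.5159
Δλ = -2.3283 rad (taken the short way round)
course = atan2(Δλ, Δψ) = 282.49°

282.5°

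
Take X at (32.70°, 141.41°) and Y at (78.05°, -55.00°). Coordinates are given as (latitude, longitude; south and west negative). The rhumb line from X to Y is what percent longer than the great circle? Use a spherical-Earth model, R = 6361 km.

31.6%

Great circle: σ = 1.2010 rad → d_gc = Rσ = 7639.8 km
Rhumb: Δφ = +0.7915, Δλ = +2.8552, Δψ = +1.6525, q = Δφ/Δψ = 0.4790 → d_rh = R√(Δφ²+q²Δλ²) = 10050.9 km
Excess = (10050.9 − 7639.8) / 7639.8 = 2411.1 / 7639.8 = 31.56% ≈ 31.6%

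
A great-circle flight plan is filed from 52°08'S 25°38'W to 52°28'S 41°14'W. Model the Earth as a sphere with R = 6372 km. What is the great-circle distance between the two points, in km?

Haversine: a = sin²(Δφ/2)+cos φ₁ cos φ₂ sin²(Δλ/2) = 0.00690;  σ = 2·atan2(√a,√(1−a))
σ = 9.527° → d = Rσ = 6372·0.16628 = 1060 km

1060 km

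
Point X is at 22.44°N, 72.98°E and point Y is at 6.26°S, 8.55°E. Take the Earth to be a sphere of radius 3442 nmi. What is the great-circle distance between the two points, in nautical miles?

4158 nmi

Haversine: a = sin²(Δφ/2)+cos φ₁ cos φ₂ sin²(Δλ/2) = 0.32253;  σ = 2·atan2(√a,√(1−a))
σ = 69.211° → d = Rσ = 3442·1.20796 = 4158 nmi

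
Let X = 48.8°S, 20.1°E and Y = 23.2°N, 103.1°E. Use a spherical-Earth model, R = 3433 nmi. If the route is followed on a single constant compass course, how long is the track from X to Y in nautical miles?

Δψ = ln[tan(π/4+φ₂/2)/tan(π/4+φ₁/2)] = +1.3950;  Δφ = +1.2566 rad,  Δλ = +1.4486 rad
q = Δφ/Δψ = 0.9008
d = R·√(Δφ² + q²Δλ²) = 3433·1.81166 = 6219 nmi

6219 nmi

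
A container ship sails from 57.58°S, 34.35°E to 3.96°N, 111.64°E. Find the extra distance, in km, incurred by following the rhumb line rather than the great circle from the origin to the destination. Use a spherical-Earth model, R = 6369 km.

214 km

Great circle: cos σ = sin φ₁ sin φ₂ + cos φ₁ cos φ₂ cos Δλ,  σ = 1.5114 rad → d_gc = 9626.0 km
Rhumb line: Δψ = +1.3046, q = Δφ/Δψ = 0.8233, d_rh = R√(Δφ²+q²Δλ²) = 9840.3 km
Excess = 9840.3 − 9626.0 = 214.3 ≈ 214 km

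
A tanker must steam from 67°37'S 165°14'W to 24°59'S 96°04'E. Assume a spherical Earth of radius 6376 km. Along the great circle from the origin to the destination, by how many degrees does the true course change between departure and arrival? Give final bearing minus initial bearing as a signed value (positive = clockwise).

+84.2°

Initial bearing θ₁ = atan2(sin Δλ cos φ₂, cos φ₁ sin φ₂ − sin φ₁ cos φ₂ cos Δλ) = 252.20°
Final bearing θ₂ = (initial bearing from the destination back to the start) + 180° = 336.42°
Δθ = θ₂ − θ₁ = +84.2°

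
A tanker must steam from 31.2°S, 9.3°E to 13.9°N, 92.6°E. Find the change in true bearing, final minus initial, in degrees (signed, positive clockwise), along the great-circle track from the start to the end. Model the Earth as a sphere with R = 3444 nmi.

-16.5°

Initial bearing θ₁ = atan2(sin Δλ cos φ₂, cos φ₁ sin φ₂ − sin φ₁ cos φ₂ cos Δλ) = 74.68°
Final bearing θ₂ = (initial bearing from the destination back to the start) + 180° = 58.19°
Δθ = θ₂ − θ₁ = -16.5°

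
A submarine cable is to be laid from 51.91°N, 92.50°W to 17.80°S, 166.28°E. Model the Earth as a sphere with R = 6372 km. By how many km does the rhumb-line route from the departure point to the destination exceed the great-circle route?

276 km

Great circle: cos σ = sin φ₁ sin φ₂ + cos φ₁ cos φ₂ cos Δλ,  σ = 1.9336 rad → d_gc = 12320.8 km
Rhumb line: Δψ = -1.3794, q = Δφ/Δψ = 0.8820, d_rh = R√(Δφ²+q²Δλ²) = 12597.1 km
Excess = 12597.1 − 12320.8 = 276.3 ≈ 276 km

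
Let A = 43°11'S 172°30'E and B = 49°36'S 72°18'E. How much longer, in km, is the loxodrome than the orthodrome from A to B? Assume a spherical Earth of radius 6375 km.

Great circle: cos σ = sin φ₁ sin φ₂ + cos φ₁ cos φ₂ cos Δλ,  σ = 1.1180 rad → d_gc = 7127.4 km
Rhumb line: Δψ = -0.1626, q = Δφ/Δψ = 0.6886, d_rh = R√(Δφ²+q²Δλ²) = 7709.8 km
Excess = 7709.8 − 7127.4 = 582.4 ≈ 582 km

582 km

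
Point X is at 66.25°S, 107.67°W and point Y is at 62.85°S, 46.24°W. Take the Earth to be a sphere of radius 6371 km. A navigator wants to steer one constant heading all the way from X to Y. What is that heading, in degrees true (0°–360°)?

82.7°

Δψ = ln[tan(π/4+φ₂/2)/tan(π/4+φ₁/2)] = +0.1383
Δλ = +1.0722 rad (taken the short way round)
course = atan2(Δλ, Δψ) = 82.65°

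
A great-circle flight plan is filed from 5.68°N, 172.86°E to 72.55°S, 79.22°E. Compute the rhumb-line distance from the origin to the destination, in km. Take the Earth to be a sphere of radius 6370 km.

11292 km

Rhumb course C = atan2(Δλ, Δψ) with Δψ = ln[tan(π/4+φ₂/2)/tan(π/4+φ₁/2)] = -1.9736, Δλ = -1.6343 → C = 219.63°
d = R·|Δφ| / |cos C| = 6370·1.36537 / 0.77020 = 11292 km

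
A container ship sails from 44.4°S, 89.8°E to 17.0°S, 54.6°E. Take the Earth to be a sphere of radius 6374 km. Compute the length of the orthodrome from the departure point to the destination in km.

Haversine: a = sin²(Δφ/2)+cos φ₁ cos φ₂ sin²(Δλ/2) = 0.11856;  σ = 2·atan2(√a,√(1−a))
σ = 40.281° → d = Rσ = 6374·0.70304 = 4481 km

4481 km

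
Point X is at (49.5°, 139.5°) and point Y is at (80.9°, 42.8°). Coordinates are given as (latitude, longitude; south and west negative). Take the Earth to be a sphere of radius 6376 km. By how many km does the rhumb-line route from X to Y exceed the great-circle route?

Great circle: cos σ = sin φ₁ sin φ₂ + cos φ₁ cos φ₂ cos Δλ,  σ = 0.7394 rad → d_gc = 4714.6 km
Rhumb line: Δψ = +1.5338, q = Δφ/Δψ = 0.3573, d_rh = R√(Δφ²+q²Δλ²) = 5195.5 km
Excess = 5195.5 − 4714.6 = 480.9 ≈ 481 km

481 km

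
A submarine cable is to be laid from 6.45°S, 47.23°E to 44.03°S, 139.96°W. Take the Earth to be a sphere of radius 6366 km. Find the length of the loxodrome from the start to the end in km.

Rhumb course C = atan2(Δλ, Δψ) with Δψ = ln[tan(π/4+φ₂/2)/tan(π/4+φ₁/2)] = -0.7448, Δλ = +3.0161 → C = 103.87°
d = R·|Δφ| / |cos C| = 6366·0.65589 / 0.23975 = 17416 km

17416 km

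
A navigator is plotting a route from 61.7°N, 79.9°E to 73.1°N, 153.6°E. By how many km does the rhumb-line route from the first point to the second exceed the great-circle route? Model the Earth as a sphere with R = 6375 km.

Great circle: cos σ = sin φ₁ sin φ₂ + cos φ₁ cos φ₂ cos Δλ,  σ = 0.4925 rad → d_gc = 3139.95 km
Rhumb line: Δψ = +0.5289, q = Δφ/Δψ = 0.3762, d_rh = R√(Δφ²+q²Δλ²) = 3335.52 km
Excess = 3335.52 − 3139.95 = 195.57 ≈ 196 km

196 km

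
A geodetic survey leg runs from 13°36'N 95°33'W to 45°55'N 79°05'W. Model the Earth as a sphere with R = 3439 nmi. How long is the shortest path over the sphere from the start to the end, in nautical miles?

2111 nmi

cos σ = sin φ₁ sin φ₂ + cos φ₁ cos φ₂ cos Δλ
      = sin(13.60°)sin(45.92°) + cos(13.60°)cos(45.92°)cos(16.47°) = 0.8174
σ = 35.177° → d = Rσ = 3439·0.61396 = 2111 nmi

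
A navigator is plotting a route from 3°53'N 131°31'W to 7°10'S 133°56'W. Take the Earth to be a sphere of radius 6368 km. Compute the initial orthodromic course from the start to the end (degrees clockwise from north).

θ = atan2( sin Δλ·cos φ₂ ,  cos φ₁ sin φ₂ − sin φ₁ cos φ₂ cos Δλ )
  = atan2(-0.0418, -0.1916) = 192.32°

192.3°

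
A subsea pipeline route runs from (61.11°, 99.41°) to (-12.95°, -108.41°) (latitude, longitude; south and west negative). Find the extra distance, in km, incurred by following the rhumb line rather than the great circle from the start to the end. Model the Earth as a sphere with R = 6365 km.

Great circle: cos σ = sin φ₁ sin φ₂ + cos φ₁ cos φ₂ cos Δλ,  σ = 2.2302 rad → d_gc = 14195.1 km
Rhumb line: Δψ = -1.5843, q = Δφ/Δψ = 0.8159, d_rh = R√(Δφ²+q²Δλ²) = 16060.0 km
Excess = 16060.0 − 14195.1 = 1864.9 ≈ 1865 km

1865 km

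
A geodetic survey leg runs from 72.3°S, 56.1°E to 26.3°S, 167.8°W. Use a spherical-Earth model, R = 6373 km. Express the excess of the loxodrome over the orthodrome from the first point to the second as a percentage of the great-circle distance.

18.8%

Great circle: σ = 1.3431 rad → d_gc = Rσ = 8559.8 km
Rhumb: Δφ = +0.8029, Δλ = +2.3754, Δψ = +1.3838, q = Δφ/Δψ = 0.5802 → d_rh = R√(Δφ²+q²Δλ²) = 10164.8 km
Excess = (10164.8 − 8559.8) / 8559.8 = 1605.0 / 8559.8 = 18.7504% ≈ 18.8%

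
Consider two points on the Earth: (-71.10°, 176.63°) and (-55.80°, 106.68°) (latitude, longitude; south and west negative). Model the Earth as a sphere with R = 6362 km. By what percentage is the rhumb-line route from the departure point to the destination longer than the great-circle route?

Great circle: σ = 0.5644 rad → d_gc = Rσ = 3590.7 km
Rhumb: Δφ = +0.2670, Δλ = -1.2209, Δψ = +0.6143, q = Δφ/Δψ = 0.4347 → d_rh = R√(Δφ²+q²Δλ²) = 3779.9 km
Excess = (3779.9 − 3590.7) / 3590.7 = 189.2 / 3590.7 = 5.27% ≈ 5.3%

5.3%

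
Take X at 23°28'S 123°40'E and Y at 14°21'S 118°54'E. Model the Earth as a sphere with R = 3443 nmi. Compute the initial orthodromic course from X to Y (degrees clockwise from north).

332.9°

N = sin Δλ·cos φ₂ = -0.0805;  D = cos φ₁ sin φ₂ − sin φ₁ cos φ₂ cos Δλ = +0.1571
initial course = atan2(N, D) = 332.87°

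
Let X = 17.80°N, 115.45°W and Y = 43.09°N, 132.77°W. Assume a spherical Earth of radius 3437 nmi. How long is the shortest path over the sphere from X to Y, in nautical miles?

cos σ = sin φ₁ sin φ₂ + cos φ₁ cos φ₂ cos Δλ
      = sin(17.80°)sin(43.09°) + cos(17.80°)cos(43.09°)cos(-17.32°) = 0.8726
σ = 29.234° → d = Rσ = 3437·0.51024 = 1754 nmi

1754 nmi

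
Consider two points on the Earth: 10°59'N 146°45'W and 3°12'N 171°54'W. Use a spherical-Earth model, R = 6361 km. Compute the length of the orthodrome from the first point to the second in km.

Haversine: a = sin²(Δφ/2)+cos φ₁ cos φ₂ sin²(Δλ/2) = 0.05107;  σ = 2·atan2(√a,√(1−a))
σ = 26.121° → d = Rσ = 6361·0.45590 = 2900 km

2900 km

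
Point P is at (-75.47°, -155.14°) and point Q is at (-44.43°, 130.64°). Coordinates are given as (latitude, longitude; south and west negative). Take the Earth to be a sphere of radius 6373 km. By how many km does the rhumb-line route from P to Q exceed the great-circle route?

269 km

Great circle: cos σ = sin φ₁ sin φ₂ + cos φ₁ cos φ₂ cos Δλ,  σ = 0.7578 rad → d_gc = 4829.3 km
Rhumb line: Δψ = +1.1924, q = Δφ/Δψ = 0.4543, d_rh = R√(Δφ²+q²Δλ²) = 5097.9 km
Excess = 5097.9 − 4829.3 = 268.6 ≈ 269 km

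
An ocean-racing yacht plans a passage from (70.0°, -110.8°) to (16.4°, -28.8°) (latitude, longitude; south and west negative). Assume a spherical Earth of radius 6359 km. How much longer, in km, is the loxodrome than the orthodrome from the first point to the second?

394 km

Great circle: cos σ = sin φ₁ sin φ₂ + cos φ₁ cos φ₂ cos Δλ,  σ = 1.2546 rad → d_gc = 7977.8 km
Rhumb line: Δψ = -1.4452, q = Δφ/Δψ = 0.6473, d_rh = R√(Δφ²+q²Δλ²) = 8372.2 km
Excess = 8372.2 − 7977.8 = 394.4 ≈ 394 km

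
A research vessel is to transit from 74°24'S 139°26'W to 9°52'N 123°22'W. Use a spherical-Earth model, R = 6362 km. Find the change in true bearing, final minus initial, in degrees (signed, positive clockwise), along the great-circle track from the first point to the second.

Initial bearing θ₁ = atan2(sin Δλ cos φ₂, cos φ₁ sin φ₂ − sin φ₁ cos φ₂ cos Δλ) = 15.89°
Final bearing θ₂ = (initial bearing from the destination back to the start) + 180° = 4.29°
Δθ = θ₂ − θ₁ = -11.6°

-11.6°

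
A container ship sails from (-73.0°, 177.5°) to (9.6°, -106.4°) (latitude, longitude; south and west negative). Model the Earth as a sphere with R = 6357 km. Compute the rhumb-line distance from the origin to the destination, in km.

Δψ = ln[tan(π/4+φ₂/2)/tan(π/4+φ₁/2)] = +2.0691;  Δφ = +1.4416 rad,  Δλ = +1.3282 rad
q = Δφ/Δψ = 0.6967
d = R·√(Δφ² + q²Δλ²) = 6357·1.71310 = 10890 km

10890 km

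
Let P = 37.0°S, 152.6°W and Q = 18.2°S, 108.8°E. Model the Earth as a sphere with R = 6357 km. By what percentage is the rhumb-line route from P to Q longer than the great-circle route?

Great circle: σ = 1.4962 rad → d_gc = Rσ = 9511.4 km
Rhumb: Δφ = +0.3281, Δλ = -1.7209, Δψ = +0.3729, q = Δφ/Δψ = 0.8800 → d_rh = R√(Δφ²+q²Δλ²) = 9850.6 km
Excess = (9850.6 − 9511.4) / 9511.4 = 339.2 / 9511.4 = 3.57% ≈ 3.6%

3.6%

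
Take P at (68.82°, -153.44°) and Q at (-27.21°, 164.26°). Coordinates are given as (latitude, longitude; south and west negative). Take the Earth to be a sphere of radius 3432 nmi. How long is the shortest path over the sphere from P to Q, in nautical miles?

6043 nmi

Haversine: a = sin²(Δφ/2)+cos φ₁ cos φ₂ sin²(Δλ/2) = 0.59436;  σ = 2·atan2(√a,√(1−a))
σ = 100.878° → d = Rσ = 3432·1.76064 = 6043 nmi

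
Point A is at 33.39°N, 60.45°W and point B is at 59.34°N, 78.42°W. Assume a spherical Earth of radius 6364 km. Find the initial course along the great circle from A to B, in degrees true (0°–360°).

N = sin Δλ·cos φ₂ = -0.1573;  D = cos φ₁ sin φ₂ − sin φ₁ cos φ₂ cos Δλ = +0.4513
initial course = atan2(N, D) = 340.78°

340.8°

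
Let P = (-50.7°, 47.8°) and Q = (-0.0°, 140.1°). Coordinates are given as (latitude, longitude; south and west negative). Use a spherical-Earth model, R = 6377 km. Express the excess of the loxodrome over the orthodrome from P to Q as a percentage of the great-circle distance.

2.9%

Great circle: σ = 1.5962 rad → d_gc = Rσ = 10179.1 km
Rhumb: Δφ = +0.8849, Δλ = +1.6109, Δψ = +1.0298, q = Δφ/Δψ = 0.8593 → d_rh = R√(Δφ²+q²Δλ²) = 10476.6 km
Excess = (10476.6 − 10179.1) / 10179.1 = 297.5 / 10179.1 = 2.92% ≈ 2.9%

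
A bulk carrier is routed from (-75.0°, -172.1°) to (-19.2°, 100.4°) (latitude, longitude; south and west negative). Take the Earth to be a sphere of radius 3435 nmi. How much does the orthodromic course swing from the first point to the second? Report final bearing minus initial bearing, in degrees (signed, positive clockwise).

Initial bearing θ₁ = atan2(sin Δλ cos φ₂, cos φ₁ sin φ₂ − sin φ₁ cos φ₂ cos Δλ) = 267.25°
Final bearing θ₂ = (initial bearing from the destination back to the start) + 180° = 344.11°
Δθ = θ₂ − θ₁ = +76.9°

+76.9°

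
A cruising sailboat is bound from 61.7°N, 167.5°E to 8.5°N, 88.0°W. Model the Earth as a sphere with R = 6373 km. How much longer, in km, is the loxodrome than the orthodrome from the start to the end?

Great circle: cos σ = sin φ₁ sin φ₂ + cos φ₁ cos φ₂ cos Δλ,  σ = 1.5581 rad → d_gc = 9929.5 km
Rhumb line: Δψ = -1.2290, q = Δφ/Δψ = 0.7555, d_rh = R√(Δφ²+q²Δλ²) = 10589.4 km
Excess = 10589.4 − 9929.5 = 659.9 ≈ 660 km

660 km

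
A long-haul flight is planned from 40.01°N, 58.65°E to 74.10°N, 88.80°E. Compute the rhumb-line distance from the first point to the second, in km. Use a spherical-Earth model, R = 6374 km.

4138 km

Rhumb course C = atan2(Δλ, Δψ) with Δψ = ln[tan(π/4+φ₂/2)/tan(π/4+φ₁/2)] = +1.2055, Δλ = +0.5262 → C = 23.58°
d = R·|Δφ| / |cos C| = 6374·0.59498 / 0.91649 = 4138 km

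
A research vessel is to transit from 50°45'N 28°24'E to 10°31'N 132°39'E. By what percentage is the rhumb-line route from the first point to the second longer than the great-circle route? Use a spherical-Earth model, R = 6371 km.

Great circle: σ = 1.5826 rad → d_gc = Rσ = 10082.6 km
Rhumb: Δφ = -0.7022, Δλ = +1.8195, Δψ = -0.8466, q = Δφ/Δψ = 0.8294 → d_rh = R√(Δφ²+q²Δλ²) = 10604.6 km
Excess = (10604.6 − 10082.6) / 10082.6 = 522.0 / 10082.6 = 5.18% ≈ 5.2%

5.2%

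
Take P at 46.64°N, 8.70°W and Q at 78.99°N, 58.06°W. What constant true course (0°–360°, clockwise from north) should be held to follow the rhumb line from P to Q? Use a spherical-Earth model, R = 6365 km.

328.7°

Meridional parts: M(φ₁)=+0.9224, M(φ₂)=+2.3395 → ΔM = +1.4170;  Δλ = -0.8615 rad
tan C = Δλ / ΔM = -0.6080 → C = 328.70°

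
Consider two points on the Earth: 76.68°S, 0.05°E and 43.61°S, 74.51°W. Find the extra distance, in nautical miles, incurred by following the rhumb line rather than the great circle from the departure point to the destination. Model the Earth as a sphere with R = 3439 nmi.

Great circle: cos σ = sin φ₁ sin φ₂ + cos φ₁ cos φ₂ cos Δλ,  σ = 0.7733 rad → d_gc = 2659.4 nmi
Rhumb line: Δψ = +1.3001, q = Δφ/Δψ = 0.4439, d_rh = R√(Δφ²+q²Δλ²) = 2808.4 nmi
Excess = 2808.4 − 2659.4 = 149.0 ≈ 149 nmi

149 nmi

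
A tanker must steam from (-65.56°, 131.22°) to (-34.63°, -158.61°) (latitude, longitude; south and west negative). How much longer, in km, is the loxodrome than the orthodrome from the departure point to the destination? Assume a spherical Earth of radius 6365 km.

Great circle: cos σ = sin φ₁ sin φ₂ + cos φ₁ cos φ₂ cos Δλ,  σ = 0.8856 rad → d_gc = 5636.7 km
Rhumb line: Δψ = +0.8849, q = Δφ/Δψ = 0.6101, d_rh = R√(Δφ²+q²Δλ²) = 5867.1 km
Excess = 5867.1 − 5636.7 = 230.4 ≈ 230 km

230 km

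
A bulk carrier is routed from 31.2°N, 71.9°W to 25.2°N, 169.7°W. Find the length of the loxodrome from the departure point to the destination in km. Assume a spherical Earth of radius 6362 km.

Δψ = ln[tan(π/4+φ₂/2)/tan(π/4+φ₁/2)] = -0.1189;  Δφ = -0.1047 rad,  Δλ = -1.7069 rad
q = Δφ/Δψ = 0.8807
d = R·√(Δφ² + q²Δλ²) = 6362·1.50688 = 9587 km

9587 km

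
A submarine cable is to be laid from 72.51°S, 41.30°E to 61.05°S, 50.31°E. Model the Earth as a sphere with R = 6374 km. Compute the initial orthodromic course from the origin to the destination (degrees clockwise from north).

21.4°

N = sin Δλ·cos φ₂ = +0.0758;  D = cos φ₁ sin φ₂ − sin φ₁ cos φ₂ cos Δλ = +0.1930
initial course = atan2(N, D) = 21.44°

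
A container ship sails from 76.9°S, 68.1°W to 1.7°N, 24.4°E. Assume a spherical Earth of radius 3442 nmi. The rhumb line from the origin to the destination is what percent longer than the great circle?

Great circle: σ = 1.6096 rad → d_gc = Rσ = 5540.2 nmi
Rhumb: Δφ = +1.3718, Δλ = +1.6144, Δψ = +2.1941, q = Δφ/Δψ = 0.6252 → d_rh = R√(Δφ²+q²Δλ²) = 5862.4 nmi
Excess = (5862.4 − 5540.2) / 5540.2 = 322.2 / 5540.2 = 5.82% ≈ 5.8%

5.8%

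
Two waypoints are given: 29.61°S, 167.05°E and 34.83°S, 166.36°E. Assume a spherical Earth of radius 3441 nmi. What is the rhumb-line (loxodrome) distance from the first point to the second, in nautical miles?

315 nmi

Rhumb course C = atan2(Δλ, Δψ) with Δψ = ln[tan(π/4+φ₂/2)/tan(π/4+φ₁/2)] = -0.1078, Δλ = -0.0120 → C = 186.38°
d = R·|Δφ| / |cos C| = 3441·0.09111 / 0.99381 = 315 nmi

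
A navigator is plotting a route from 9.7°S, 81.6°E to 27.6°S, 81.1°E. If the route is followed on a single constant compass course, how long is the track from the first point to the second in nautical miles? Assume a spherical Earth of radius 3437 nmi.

1074 nmi

Rhumb course C = atan2(Δλ, Δψ) with Δψ = ln[tan(π/4+φ₂/2)/tan(π/4+φ₁/2)] = -0.3314, Δλ = -0.0087 → C = 181.51°
d = R·|Δφ| / |cos C| = 3437·0.31241 / 0.99965 = 1074 nmi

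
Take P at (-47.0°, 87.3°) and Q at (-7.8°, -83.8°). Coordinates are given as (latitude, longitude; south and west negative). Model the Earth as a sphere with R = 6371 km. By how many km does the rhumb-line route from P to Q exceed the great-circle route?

Great circle: cos σ = sin φ₁ sin φ₂ + cos φ₁ cos φ₂ cos Δλ,  σ = 2.1752 rad → d_gc = 13858.40 km
Rhumb line: Δψ = +0.7951, q = Δφ/Δψ = 0.8605, d_rh = R√(Δφ²+q²Δλ²) = 16941.92 km
Excess = 16941.92 − 13858.40 = 3083.52 ≈ 3084 km

3084 km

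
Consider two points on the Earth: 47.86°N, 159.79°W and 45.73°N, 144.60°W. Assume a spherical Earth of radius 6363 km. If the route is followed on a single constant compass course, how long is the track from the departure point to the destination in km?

1179 km

Δψ = ln[tan(π/4+φ₂/2)/tan(π/4+φ₁/2)] = -0.0543;  Δφ = -0.0372 rad,  Δλ = +0.2651 rad
q = Δφ/Δψ = 0.6845
d = R·√(Δφ² + q²Δλ²) = 6363·0.18524 = 1179 km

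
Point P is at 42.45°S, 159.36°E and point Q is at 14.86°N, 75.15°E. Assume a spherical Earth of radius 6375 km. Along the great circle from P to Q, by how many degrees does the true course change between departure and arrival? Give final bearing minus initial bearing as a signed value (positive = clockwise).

Initial bearing θ₁ = atan2(sin Δλ cos φ₂, cos φ₁ sin φ₂ − sin φ₁ cos φ₂ cos Δλ) = 284.85°
Final bearing θ₂ = (initial bearing from the destination back to the start) + 180° = 312.45°
Δθ = θ₂ − θ₁ = +27.6°

+27.6°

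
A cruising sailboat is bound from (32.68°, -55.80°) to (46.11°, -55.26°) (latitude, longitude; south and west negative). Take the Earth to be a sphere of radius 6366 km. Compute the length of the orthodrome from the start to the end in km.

1493 km

Haversine: a = sin²(Δφ/2)+cos φ₁ cos φ₂ sin²(Δλ/2) = 0.01369;  σ = 2·atan2(√a,√(1−a))
σ = 13.436° → d = Rσ = 6366·0.23451 = 1493 km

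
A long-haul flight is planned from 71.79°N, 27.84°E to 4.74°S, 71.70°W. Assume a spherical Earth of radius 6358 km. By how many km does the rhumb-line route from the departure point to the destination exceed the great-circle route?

Great circle: cos σ = sin φ₁ sin φ₂ + cos φ₁ cos φ₂ cos Δλ,  σ = 1.7013 rad → d_gc = 10816.7 km
Rhumb line: Δψ = -1.9138, q = Δφ/Δψ = 0.6979, d_rh = R√(Δφ²+q²Δλ²) = 11469.7 km
Excess = 11469.7 − 10816.7 = 653.0 ≈ 653 km

653 km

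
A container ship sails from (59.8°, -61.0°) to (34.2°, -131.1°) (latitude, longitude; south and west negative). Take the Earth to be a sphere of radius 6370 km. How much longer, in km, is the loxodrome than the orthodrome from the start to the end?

Great circle: cos σ = sin φ₁ sin φ₂ + cos φ₁ cos φ₂ cos Δλ,  σ = 0.8926 rad → d_gc = 5685.7 km
Rhumb line: Δψ = -0.6741, q = Δφ/Δψ = 0.6628, d_rh = R√(Δφ²+q²Δλ²) = 5897.7 km
Excess = 5897.7 − 5685.7 = 212.0 ≈ 212 km

212 km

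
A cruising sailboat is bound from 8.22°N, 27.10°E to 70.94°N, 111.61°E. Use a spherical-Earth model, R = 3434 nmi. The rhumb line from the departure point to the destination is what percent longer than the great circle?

4.8%

Great circle: σ = 1.4040 rad → d_gc = Rσ = 4821.2 nmi
Rhumb: Δφ = +1.0947, Δλ = +1.4750, Δψ = +1.6405, q = Δφ/Δψ = 0.6673 → d_rh = R√(Δφ²+q²Δλ²) = 5055.0 nmi
Excess = (5055.0 − 4821.2) / 4821.2 = 233.8 / 4821.2 = 4.849% ≈ 4.8%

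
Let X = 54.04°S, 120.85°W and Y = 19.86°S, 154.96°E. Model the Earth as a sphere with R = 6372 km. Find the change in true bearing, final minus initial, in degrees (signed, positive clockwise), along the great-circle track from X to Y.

Initial bearing θ₁ = atan2(sin Δλ cos φ₂, cos φ₁ sin φ₂ − sin φ₁ cos φ₂ cos Δλ) = 262.55°
Final bearing θ₂ = (initial bearing from the destination back to the start) + 180° = 321.75°
Δθ = θ₂ − θ₁ = +59.2°

+59.2°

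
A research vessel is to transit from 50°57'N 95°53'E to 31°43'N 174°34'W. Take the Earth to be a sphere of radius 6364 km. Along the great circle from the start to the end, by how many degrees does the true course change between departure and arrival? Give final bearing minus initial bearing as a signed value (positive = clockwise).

+67.2°

Initial bearing θ₁ = atan2(sin Δλ cos φ₂, cos φ₁ sin φ₂ − sin φ₁ cos φ₂ cos Δλ) = 69.03°
Final bearing θ₂ = (initial bearing from the destination back to the start) + 180° = 136.25°
Δθ = θ₂ − θ₁ = +67.2°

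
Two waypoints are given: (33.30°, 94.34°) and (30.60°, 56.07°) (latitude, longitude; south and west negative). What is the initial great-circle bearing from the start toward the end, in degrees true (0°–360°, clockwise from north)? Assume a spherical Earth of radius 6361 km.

275.8°

N = sin Δλ·cos φ₂ = -0.5331;  D = cos φ₁ sin φ₂ − sin φ₁ cos φ₂ cos Δλ = +0.0544
initial course = atan2(N, D) = 275.83°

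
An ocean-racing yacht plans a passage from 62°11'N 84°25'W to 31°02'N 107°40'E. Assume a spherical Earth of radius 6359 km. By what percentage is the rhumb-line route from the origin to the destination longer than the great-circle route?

Great circle: σ = 1.5058 rad → d_gc = Rσ = 9575.3 km
Rhumb: Δφ = -0.5437, Δλ = -2.9307, Δψ = -0.8256, q = Δφ/Δψ = 0.6585 → d_rh = R√(Δφ²+q²Δλ²) = 12750.2 km
Excess = (12750.2 − 9575.3) / 9575.3 = 3174.9 / 9575.3 = 33.16% ≈ 33.2%

33.2%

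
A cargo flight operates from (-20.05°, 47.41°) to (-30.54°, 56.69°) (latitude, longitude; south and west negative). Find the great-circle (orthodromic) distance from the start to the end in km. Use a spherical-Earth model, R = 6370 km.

Haversine: a = sin²(Δφ/2)+cos φ₁ cos φ₂ sin²(Δλ/2) = 0.01365;  σ = 2·atan2(√a,√(1−a))
σ = 13.419° → d = Rσ = 6370·0.23421 = 1492 km

1492 km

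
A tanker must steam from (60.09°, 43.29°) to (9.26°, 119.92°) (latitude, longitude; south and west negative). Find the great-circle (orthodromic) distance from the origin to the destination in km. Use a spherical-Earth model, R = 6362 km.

8364 km

cos σ = sin φ₁ sin φ₂ + cos φ₁ cos φ₂ cos Δλ
      = sin(60.09°)sin(9.26°) + cos(60.09°)cos(9.26°)cos(76.63°) = 0.2533
σ = 75.328° → d = Rσ = 6362·1.31472 = 8364 km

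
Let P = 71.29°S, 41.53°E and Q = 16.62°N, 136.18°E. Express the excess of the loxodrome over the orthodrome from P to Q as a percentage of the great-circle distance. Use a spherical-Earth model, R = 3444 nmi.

Great circle: σ = 1.8711 rad → d_gc = Rσ = 6444.1 nmi
Rhumb: Δφ = +1.5343, Δλ = +1.6520, Δψ = +2.0976, q = Δφ/Δψ = 0.7315 → d_rh = R√(Δφ²+q²Δλ²) = 6726.1 nmi
Excess = (6726.1 − 6444.1) / 6444.1 = 282.0 / 6444.1 = 4.38% ≈ 4.4%

4.4%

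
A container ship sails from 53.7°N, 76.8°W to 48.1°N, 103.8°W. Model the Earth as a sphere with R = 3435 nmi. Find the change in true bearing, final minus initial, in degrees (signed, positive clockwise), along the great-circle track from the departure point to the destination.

At departure: θ₁ = atan2(sin Δλ cos φ₂, cos φ₁ sin φ₂ − sin φ₁ cos φ₂ cos Δλ) = 262.69°
At arrival: θ₂ = atan2(sin Δλ cos φ₁, −cos φ₂ sin φ₁ + sin φ₂ cos φ₁ cos Δλ) = 241.55°
Δθ = θ₂ − θ₁ = -21.1°

-21.1°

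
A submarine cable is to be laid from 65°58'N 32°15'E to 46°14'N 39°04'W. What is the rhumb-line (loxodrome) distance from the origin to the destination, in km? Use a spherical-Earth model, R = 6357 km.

Rhumb course C = atan2(Δλ, Δψ) with Δψ = ln[tan(π/4+φ₂/2)/tan(π/4+φ₁/2)] = -0.6350, Δλ = -1.2447 → C = 242.97°
d = R·|Δφ| / |cos C| = 6357·0.34441 / 0.45442 = 4818 km

4818 km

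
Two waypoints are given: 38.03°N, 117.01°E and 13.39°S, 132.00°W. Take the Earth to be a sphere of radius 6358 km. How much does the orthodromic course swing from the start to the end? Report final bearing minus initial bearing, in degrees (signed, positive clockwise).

+38.0°

Initial bearing θ₁ = atan2(sin Δλ cos φ₂, cos φ₁ sin φ₂ − sin φ₁ cos φ₂ cos Δλ) = 87.97°
Final bearing θ₂ = (initial bearing from the destination back to the start) + 180° = 125.98°
Δθ = θ₂ − θ₁ = +38.0°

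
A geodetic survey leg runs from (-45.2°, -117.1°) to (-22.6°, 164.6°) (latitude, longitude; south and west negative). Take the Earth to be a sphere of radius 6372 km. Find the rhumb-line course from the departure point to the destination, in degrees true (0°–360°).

Meridional parts: M(φ₁)=-0.8863, M(φ₂)=-0.4051 → ΔM = +0.4812;  Δλ = -1.3666 rad
tan C = Δλ / ΔM = -2.8398 → C = 289.40°

289.4°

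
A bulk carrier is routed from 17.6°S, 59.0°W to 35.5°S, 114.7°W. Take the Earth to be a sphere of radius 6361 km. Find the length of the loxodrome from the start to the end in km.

Δψ = ln[tan(π/4+φ₂/2)/tan(π/4+φ₁/2)] = -0.3514;  Δφ = -0.3124 rad,  Δλ = -0.9721 rad
q = Δφ/Δψ = 0.8891
d = R·√(Δφ² + q²Δλ²) = 6361·0.91903 = 5846 km

5846 km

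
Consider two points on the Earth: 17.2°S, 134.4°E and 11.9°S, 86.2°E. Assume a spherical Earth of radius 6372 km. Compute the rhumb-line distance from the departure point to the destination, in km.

5220 km

Rhumb course C = atan2(Δλ, Δψ) with Δψ = ln[tan(π/4+φ₂/2)/tan(π/4+φ₁/2)] = +0.0956, Δλ = -0.8412 → C = 276.48°
d = R·|Δφ| / |cos C| = 6372·0.09250 / 0.11292 = 5220 km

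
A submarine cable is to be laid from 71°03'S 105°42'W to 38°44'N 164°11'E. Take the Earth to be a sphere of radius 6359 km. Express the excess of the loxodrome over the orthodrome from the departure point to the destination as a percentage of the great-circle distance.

Great circle: σ = 2.2047 rad → d_gc = Rσ = 14019.7 km
Rhumb: Δφ = +1.9161, Δλ = -1.5728, Δψ = +2.5247, q = Δφ/Δψ = 0.7589 → d_rh = R√(Δφ²+q²Δλ²) = 14355.3 km
Excess = (14355.3 − 14019.7) / 14019.7 = 335.6 / 14019.7 = 2.39% ≈ 2.4%

2.4%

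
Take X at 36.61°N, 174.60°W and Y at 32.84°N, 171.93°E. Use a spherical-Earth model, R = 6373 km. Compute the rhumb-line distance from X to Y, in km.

1300 km

Δψ = ln[tan(π/4+φ₂/2)/tan(π/4+φ₁/2)] = -0.0801;  Δφ = -0.0658 rad,  Δλ = -0.2351 rad
q = Δφ/Δψ = 0.8216
d = R·√(Δφ² + q²Δλ²) = 6373·0.20406 = 1300 km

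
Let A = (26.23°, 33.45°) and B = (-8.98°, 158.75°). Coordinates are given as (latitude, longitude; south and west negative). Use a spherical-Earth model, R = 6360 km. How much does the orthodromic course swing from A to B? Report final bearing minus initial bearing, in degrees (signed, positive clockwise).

+33.8°

Initial bearing θ₁ = atan2(sin Δλ cos φ₂, cos φ₁ sin φ₂ − sin φ₁ cos φ₂ cos Δλ) = 82.07°
Final bearing θ₂ = (initial bearing from the destination back to the start) + 180° = 115.91°
Δθ = θ₂ − θ₁ = +33.8°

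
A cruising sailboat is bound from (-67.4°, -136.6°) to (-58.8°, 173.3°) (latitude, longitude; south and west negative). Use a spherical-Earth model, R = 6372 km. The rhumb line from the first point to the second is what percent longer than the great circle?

2.6%

Great circle: σ = 0.4094 rad → d_gc = Rσ = 2608.4 km
Rhumb: Δφ = +0.1501, Δλ = -0.8744, Δψ = +0.3345, q = Δφ/Δψ = 0.4487 → d_rh = R√(Δφ²+q²Δλ²) = 2676.7 km
Excess = (2676.7 − 2608.4) / 2608.4 = 68.3 / 2608.4 = 2.62% ≈ 2.6%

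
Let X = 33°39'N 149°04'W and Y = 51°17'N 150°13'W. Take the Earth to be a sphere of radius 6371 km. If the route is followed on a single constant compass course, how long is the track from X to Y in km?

Δψ = ln[tan(π/4+φ₂/2)/tan(π/4+φ₁/2)] = +0.4217;  Δφ = +0.3078 rad,  Δλ = -0.0201 rad
q = Δφ/Δψ = 0.7298
d = R·√(Δφ² + q²Δλ²) = 6371·0.30811 = 1963 km

1963 km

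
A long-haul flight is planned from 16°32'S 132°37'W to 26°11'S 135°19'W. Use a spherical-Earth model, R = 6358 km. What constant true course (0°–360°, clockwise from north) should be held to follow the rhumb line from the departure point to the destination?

194.6°

Δψ = ln[tan(π/4+φ₂/2)/tan(π/4+φ₁/2)] = -0.1811
Δλ = -0.0471 rad (taken the short way round)
course = atan2(Δλ, Δψ) = 194.58°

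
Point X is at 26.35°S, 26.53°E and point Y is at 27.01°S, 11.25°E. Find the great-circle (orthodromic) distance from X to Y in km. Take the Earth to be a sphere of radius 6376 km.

Haversine: a = sin²(Δφ/2)+cos φ₁ cos φ₂ sin²(Δλ/2) = 0.01414;  σ = 2·atan2(√a,√(1−a))
σ = 13.661° → d = Rσ = 6376·0.23842 = 1520 km

1520 km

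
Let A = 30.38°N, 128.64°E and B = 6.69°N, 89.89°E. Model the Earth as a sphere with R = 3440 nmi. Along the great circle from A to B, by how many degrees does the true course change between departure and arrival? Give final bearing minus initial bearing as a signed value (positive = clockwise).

-13.0°

At departure: θ₁ = atan2(sin Δλ cos φ₂, cos φ₁ sin φ₂ − sin φ₁ cos φ₂ cos Δλ) = 244.90°
At arrival: θ₂ = atan2(sin Δλ cos φ₁, −cos φ₂ sin φ₁ + sin φ₂ cos φ₁ cos Δλ) = 231.87°
Δθ = θ₂ − θ₁ = -13.0°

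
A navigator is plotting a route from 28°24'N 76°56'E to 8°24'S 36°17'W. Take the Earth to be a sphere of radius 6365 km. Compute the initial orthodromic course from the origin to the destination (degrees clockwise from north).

273.6°

θ = atan2( sin Δλ·cos φ₂ ,  cos φ₁ sin φ₂ − sin φ₁ cos φ₂ cos Δλ )
  = atan2(-0.9092, +0.0570) = 273.59°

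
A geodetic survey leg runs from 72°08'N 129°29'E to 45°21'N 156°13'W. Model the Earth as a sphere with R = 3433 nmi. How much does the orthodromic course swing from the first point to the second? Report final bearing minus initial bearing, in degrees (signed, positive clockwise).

+67.3°

Initial bearing θ₁ = atan2(sin Δλ cos φ₂, cos φ₁ sin φ₂ − sin φ₁ cos φ₂ cos Δλ) = 86.85°
Final bearing θ₂ = (initial bearing from the destination back to the start) + 180° = 154.16°
Δθ = θ₂ − θ₁ = +67.3°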